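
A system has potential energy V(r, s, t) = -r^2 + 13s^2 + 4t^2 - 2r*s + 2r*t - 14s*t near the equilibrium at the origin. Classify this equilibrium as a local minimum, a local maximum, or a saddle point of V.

The Hessian at the origin is H = [[-2, -2, 2], [-2, 26, -14], [2, -14, 8]].
Symmetric row and column elimination reduces H to a congruent diagonal form with pivots -2, 28, 6/7.
Counting signs: 2 positive, 1 negative.
H is indefinite, so the origin is a saddle point.

saddle point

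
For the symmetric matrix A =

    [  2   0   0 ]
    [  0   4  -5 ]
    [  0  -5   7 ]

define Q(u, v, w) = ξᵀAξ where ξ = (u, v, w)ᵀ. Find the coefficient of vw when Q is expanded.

The coefficient of vw is A[2,3] + A[3,2] = 2·(-5) = -10.

-10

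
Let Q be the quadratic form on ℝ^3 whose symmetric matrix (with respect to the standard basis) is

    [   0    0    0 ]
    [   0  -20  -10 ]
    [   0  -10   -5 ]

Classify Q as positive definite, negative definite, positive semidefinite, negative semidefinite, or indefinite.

Row-reducing A symmetrically gives the diagonal entries 0, -20, 0.
That gives 1 negative, 2 zero pivots.
Hence Q is negative semidefinite.

negative semidefinite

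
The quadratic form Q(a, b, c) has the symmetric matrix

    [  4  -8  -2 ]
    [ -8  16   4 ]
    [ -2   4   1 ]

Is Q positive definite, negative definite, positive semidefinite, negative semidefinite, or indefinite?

positive semidefinite

Congruent diagonalization of A (simultaneous row and column reduction) yields pivots 4, 0, 0.
Counting signs: 1 positive, 2 zero.
Hence Q is positive semidefinite.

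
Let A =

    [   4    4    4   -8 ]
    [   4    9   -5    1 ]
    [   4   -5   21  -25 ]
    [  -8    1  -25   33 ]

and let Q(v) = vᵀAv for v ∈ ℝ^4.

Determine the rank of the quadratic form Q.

3

Row-reducing A symmetrically gives the diagonal entries 4, 5, 4/5, 0.
So there are 3 positive, 1 zero pivots.
The rank is the number of nonzero pivots: 3.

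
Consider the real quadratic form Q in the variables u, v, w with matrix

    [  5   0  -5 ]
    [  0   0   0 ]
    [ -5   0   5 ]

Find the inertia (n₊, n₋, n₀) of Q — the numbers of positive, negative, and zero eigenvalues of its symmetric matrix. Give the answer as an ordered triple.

(1, 0, 2)

Applying the same elementary operations to the rows and columns of A produces a congruent diagonal matrix with entries 5, 0, 0.
So there are 1 positive, 2 zero pivots.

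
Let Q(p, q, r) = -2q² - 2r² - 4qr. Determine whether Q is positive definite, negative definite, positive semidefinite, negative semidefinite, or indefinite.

negative semidefinite

Write A = [[0, 0, 0], [0, -2, -2], [0, -2, -2]].
Symmetric row and column elimination reduces A to a congruent diagonal form with pivots 0, -2, 0.
That gives 1 negative, 2 zero pivots.
Hence Q is negative semidefinite.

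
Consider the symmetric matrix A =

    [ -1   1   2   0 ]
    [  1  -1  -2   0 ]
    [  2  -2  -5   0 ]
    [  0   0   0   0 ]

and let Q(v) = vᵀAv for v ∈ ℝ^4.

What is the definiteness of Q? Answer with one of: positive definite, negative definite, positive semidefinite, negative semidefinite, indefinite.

Congruent diagonalization of A (simultaneous row and column reduction) yields pivots -1, 0, -1, 0.
That gives 2 negative, 2 zero pivots.
Hence Q is negative semidefinite.

negative semidefinite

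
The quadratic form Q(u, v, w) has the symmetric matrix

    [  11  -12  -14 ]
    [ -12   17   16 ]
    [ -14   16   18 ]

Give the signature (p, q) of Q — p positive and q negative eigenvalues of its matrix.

(3, 0)

An LDLᵀ factorisation of A has diagonal entries 11, 43/11, 2/43.
Counting signs: 3 positive.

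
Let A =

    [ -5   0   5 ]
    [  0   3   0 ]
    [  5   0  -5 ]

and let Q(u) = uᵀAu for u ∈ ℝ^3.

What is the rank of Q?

Congruent diagonalization of A (simultaneous row and column reduction) yields pivots -5, 3, 0.
That gives 1 positive, 1 negative, 1 zero pivots.
The rank is the number of nonzero pivots: 2.

2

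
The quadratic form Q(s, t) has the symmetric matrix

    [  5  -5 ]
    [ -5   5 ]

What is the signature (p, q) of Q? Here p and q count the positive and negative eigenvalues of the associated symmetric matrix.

Congruent diagonalization of A (simultaneous row and column reduction) yields pivots 5, 0.
So there are 1 positive, 1 zero pivots.

(1, 0)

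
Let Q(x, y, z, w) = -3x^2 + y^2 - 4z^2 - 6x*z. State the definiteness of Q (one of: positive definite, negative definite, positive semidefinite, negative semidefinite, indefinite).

The associated matrix is A = [[-3, 0, -3, 0], [0, 1, 0, 0], [-3, 0, -4, 0], [0, 0, 0, 0]].
Symmetric row and column elimination reduces A to a congruent diagonal form with pivots -3, 1, -1, 0.
So there are 1 positive, 2 negative, 1 zero pivots.
Hence Q is indefinite.

indefinite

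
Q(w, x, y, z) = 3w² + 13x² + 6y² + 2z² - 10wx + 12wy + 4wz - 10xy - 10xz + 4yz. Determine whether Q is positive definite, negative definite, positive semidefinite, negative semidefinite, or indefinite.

indefinite

The symmetric matrix is A = [[3, -5, 6, 2], [-5, 13, -5, -5], [6, -5, 6, 2], [2, -5, 2, 2]].
Row-reducing A symmetrically gives the diagonal entries 3, 14/3, -159/14, 4/53.
So there are 3 positive, 1 negative pivots.
Hence Q is indefinite.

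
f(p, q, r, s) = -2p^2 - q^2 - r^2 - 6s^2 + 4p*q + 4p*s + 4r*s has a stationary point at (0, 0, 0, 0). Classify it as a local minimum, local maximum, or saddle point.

saddle point

The Hessian at the origin is H = [[-4, 4, 0, 4], [4, -2, 0, 0], [0, 0, -2, 4], [4, 0, 4, -12]].
Applying the same elementary operations to the rows and columns of H produces a congruent diagonal matrix with entries -4, 2, -2, -8.
That gives 1 positive, 3 negative pivots.
H is indefinite, so the origin is a saddle point.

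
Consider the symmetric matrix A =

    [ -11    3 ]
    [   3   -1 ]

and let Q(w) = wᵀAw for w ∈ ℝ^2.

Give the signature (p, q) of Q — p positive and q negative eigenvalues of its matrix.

Congruent diagonalization of A (simultaneous row and column reduction) yields pivots -11, -2/11.
So there are 2 negative pivots.

(0, 2)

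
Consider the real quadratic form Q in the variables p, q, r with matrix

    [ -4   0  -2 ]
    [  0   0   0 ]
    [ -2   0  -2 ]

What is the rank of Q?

Congruent diagonalization of A (simultaneous row and column reduction) yields pivots -4, 0, -1.
That gives 2 negative, 1 zero pivots.
The rank is the number of nonzero pivots: 2.

2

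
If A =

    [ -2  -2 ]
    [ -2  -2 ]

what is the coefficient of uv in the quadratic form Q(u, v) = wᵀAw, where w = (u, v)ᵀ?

The coefficient of uv is A[1,2] + A[2,1] = 2·(-2) = -4.

-4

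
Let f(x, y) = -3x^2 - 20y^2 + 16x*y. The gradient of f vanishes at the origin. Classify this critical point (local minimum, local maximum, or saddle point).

The Hessian at the origin is H = [[-6, 16], [16, -40]].
det H = -6·-40 − (16)² = -16 < 0, so H is indefinite.
Therefore the origin is a saddle point.

saddle point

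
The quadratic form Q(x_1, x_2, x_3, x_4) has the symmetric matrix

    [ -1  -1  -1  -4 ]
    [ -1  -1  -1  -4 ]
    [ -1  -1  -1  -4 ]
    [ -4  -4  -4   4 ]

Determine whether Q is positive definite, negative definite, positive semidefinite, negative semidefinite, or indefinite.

indefinite

Symmetric row and column elimination reduces A to a congruent diagonal form with pivots -1, 0, 0, 20.
So there are 1 positive, 1 negative, 2 zero pivots.
Hence Q is indefinite.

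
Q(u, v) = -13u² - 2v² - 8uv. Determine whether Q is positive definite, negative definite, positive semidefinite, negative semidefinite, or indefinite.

The symmetric matrix of Q is [[-13, -4], [-4, -2]].
For the 2×2 matrix [[-13, -4], [-4, -2]]: det = -13·-2 − (-4)² = 10, trace = -15.
det > 0 so both eigenvalues share the sign of the trace; trace = -15 < 0 ⇒ both negative.

negative definite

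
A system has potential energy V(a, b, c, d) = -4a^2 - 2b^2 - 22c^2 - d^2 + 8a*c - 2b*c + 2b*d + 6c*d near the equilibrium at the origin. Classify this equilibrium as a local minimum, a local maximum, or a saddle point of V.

local maximum

The Hessian at the origin is H = [[-8, 0, 8, 0], [0, -4, -2, 2], [8, -2, -44, 6], [0, 2, 6, -2]].
Congruent diagonalization of H (simultaneous row and column reduction) yields pivots -8, -4, -35, -2/7.
So there are 4 negative pivots.
H is negative definite, so the origin is a strict local maximum.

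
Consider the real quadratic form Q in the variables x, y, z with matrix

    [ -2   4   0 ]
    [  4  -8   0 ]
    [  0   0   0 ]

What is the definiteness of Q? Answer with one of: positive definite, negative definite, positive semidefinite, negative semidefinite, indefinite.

negative semidefinite

Congruent diagonalization of A (simultaneous row and column reduction) yields pivots -2, 0, 0.
So there are 1 negative, 2 zero pivots.
Hence Q is negative semidefinite.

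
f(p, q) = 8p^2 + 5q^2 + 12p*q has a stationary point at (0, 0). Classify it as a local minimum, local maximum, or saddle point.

The Hessian at the origin is H = [[16, 12], [12, 10]].
det H = 16·10 − (12)² = 16 > 0 and H[1,1] = 16 > 0, so H is positive definite.
Therefore the origin is a local minimum.

local minimum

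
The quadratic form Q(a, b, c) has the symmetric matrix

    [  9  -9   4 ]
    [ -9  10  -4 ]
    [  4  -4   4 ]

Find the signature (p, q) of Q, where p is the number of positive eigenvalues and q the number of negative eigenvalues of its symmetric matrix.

Applying the same elementary operations to the rows and columns of A produces a congruent diagonal matrix with entries 9, 1, 20/9.
That gives 3 positive pivots.

(3, 0)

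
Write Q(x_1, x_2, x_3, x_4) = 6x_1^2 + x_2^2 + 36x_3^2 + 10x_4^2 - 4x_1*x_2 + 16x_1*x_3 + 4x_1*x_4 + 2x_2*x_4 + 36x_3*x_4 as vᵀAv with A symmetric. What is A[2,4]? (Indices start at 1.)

The coefficient of x_2·x_4 in Q is 2. For a symmetric A this equals A[2,4] + A[4,2] = 2·A[2,4].
So A[2,4] = 2/2 = 1.

1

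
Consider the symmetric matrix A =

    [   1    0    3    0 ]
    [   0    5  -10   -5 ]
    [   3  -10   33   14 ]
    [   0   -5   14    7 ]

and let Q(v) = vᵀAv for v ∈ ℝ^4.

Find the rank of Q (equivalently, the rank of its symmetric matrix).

An LDLᵀ factorisation of A has diagonal entries 1, 5, 4, -2.
That gives 3 positive, 1 negative pivots.
The rank is the number of nonzero pivots: 4.

4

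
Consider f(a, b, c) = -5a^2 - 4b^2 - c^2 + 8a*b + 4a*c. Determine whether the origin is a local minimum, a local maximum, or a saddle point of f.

The Hessian at the origin is H = [[-10, 8, 4], [8, -8, 0], [4, 0, -2]].
An LDLᵀ factorisation of H has diagonal entries -10, -8/5, 6.
So there are 1 positive, 2 negative pivots.
H is indefinite, so the origin is a saddle point.

saddle point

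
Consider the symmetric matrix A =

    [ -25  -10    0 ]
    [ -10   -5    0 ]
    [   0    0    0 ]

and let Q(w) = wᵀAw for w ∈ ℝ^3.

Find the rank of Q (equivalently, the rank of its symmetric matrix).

Symmetric row and column elimination reduces A to a congruent diagonal form with pivots -25, -1, 0.
So there are 2 negative, 1 zero pivots.
The rank is the number of nonzero pivots: 2.

2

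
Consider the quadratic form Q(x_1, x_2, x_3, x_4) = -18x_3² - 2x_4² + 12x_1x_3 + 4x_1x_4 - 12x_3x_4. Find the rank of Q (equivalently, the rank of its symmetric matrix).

The symmetric matrix is A = [[0, 0, 6, 2], [0, 0, 0, 0], [6, 0, -18, -6], [2, 0, -6, -2]].
Row reduction of A gives 2 nonzero rows, so rank A = 2.

2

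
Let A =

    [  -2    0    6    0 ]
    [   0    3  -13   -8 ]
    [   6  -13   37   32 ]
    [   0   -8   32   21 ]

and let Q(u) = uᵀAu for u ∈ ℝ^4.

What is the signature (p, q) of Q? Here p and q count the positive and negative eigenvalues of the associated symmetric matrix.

(2, 2)

An LDLᵀ factorisation of A has diagonal entries -2, 3, -4/3, 5.
That gives 2 positive, 2 negative pivots.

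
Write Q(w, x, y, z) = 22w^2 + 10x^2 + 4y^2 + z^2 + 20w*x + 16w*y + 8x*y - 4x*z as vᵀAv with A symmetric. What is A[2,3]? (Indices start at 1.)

4

The coefficient of x·y in Q is 8. For a symmetric A this equals A[2,3] + A[3,2] = 2·A[2,3].
So A[2,3] = 8/2 = 4.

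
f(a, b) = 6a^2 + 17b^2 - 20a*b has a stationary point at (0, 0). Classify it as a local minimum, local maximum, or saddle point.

The Hessian at the origin is H = [[12, -20], [-20, 34]].
det H = 12·34 − (-20)² = 8 > 0 and H[1,1] = 12 > 0, so H is positive definite.
Therefore the origin is a local minimum.

local minimum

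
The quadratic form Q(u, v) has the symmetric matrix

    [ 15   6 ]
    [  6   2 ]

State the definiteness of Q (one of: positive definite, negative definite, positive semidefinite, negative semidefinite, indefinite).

indefinite

For the 2×2 matrix [[15, 6], [6, 2]]: det = 15·2 − (6)² = -6, trace = 17.
det < 0 so the eigenvalues have opposite signs; the form is indefinite.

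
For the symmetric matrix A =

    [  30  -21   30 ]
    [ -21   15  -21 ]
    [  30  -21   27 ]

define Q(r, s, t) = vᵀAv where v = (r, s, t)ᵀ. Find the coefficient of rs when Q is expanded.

The coefficient of rs is A[1,2] + A[2,1] = 2·(-21) = -42.

-42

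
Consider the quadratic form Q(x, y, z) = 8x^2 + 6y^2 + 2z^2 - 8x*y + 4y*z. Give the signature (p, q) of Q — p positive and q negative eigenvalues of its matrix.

(3, 0)

The symmetric matrix is A = [[8, -4, 0], [-4, 6, 2], [0, 2, 2]].
An LDLᵀ factorisation of A has diagonal entries 8, 4, 1.
Counting signs: 3 positive.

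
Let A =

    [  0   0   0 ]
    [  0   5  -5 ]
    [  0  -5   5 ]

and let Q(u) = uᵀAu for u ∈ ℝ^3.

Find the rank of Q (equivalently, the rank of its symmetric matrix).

Applying the same elementary operations to the rows and columns of A produces a congruent diagonal matrix with entries 0, 5, 0.
That gives 1 positive, 2 zero pivots.
The rank is the number of nonzero pivots: 1.

1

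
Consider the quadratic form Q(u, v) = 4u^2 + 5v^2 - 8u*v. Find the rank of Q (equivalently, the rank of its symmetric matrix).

2

The associated matrix is A = [[4, -4], [-4, 5]].
Symmetric row and column elimination reduces A to a congruent diagonal form with pivots 4, 1.
Counting signs: 2 positive.
The rank is the number of nonzero pivots: 2.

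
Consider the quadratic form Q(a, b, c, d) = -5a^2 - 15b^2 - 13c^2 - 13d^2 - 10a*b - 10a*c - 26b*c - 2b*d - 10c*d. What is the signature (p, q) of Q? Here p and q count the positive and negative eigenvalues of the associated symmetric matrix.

(0, 4)

Write A = [[-5, -5, -5, 0], [-5, -15, -13, -1], [-5, -13, -13, -5], [0, -1, -5, -13]].
Symmetric row and column elimination reduces A to a congruent diagonal form with pivots -5, -10, -8/5, -15/8.
So there are 4 negative pivots.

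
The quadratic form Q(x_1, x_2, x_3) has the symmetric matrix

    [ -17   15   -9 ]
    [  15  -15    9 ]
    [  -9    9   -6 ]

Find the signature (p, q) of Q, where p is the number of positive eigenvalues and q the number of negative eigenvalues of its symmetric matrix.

(0, 3)

Row-reducing A symmetrically gives the diagonal entries -17, -30/17, -3/5.
Counting signs: 3 negative.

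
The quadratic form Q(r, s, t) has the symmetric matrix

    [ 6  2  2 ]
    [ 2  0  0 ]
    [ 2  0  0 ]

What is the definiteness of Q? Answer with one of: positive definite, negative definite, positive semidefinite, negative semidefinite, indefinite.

Congruent diagonalization of A (simultaneous row and column reduction) yields pivots 6, -2/3, 0.
That gives 1 positive, 1 negative, 1 zero pivots.
Hence Q is indefinite.

indefinite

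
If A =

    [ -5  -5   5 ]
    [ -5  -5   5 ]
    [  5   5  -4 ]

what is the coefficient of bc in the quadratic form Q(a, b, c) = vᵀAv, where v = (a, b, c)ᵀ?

The coefficient of bc is A[2,3] + A[3,2] = 2·5 = 10.

10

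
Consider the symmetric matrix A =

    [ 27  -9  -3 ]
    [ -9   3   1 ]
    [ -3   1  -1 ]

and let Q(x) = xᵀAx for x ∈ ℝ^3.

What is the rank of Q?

Applying the same elementary operations to the rows and columns of A produces a congruent diagonal matrix with entries 27, 0, -4/3.
So there are 1 positive, 1 negative, 1 zero pivots.
The rank is the number of nonzero pivots: 2.

2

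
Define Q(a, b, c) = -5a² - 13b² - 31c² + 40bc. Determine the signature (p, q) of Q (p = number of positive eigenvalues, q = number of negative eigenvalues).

(0, 3)

The symmetric matrix is A = [[-5, 0, 0], [0, -13, 20], [0, 20, -31]].
Applying the same elementary operations to the rows and columns of A produces a congruent diagonal matrix with entries -5, -13, -3/13.
So there are 3 negative pivots.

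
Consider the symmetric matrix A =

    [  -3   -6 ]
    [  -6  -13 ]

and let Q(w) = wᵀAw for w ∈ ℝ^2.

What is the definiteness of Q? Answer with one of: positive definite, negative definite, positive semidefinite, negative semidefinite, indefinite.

negative definite

For the 2×2 matrix [[-3, -6], [-6, -13]]: det = -3·-13 − (-6)² = 3, trace = -16.
det > 0 so both eigenvalues share the sign of the trace; trace = -16 < 0 ⇒ both negative.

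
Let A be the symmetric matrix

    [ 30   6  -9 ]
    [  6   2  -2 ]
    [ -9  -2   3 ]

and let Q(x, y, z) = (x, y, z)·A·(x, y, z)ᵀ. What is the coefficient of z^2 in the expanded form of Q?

3

The coefficient of z^2 is the diagonal entry A[3,3] = 3.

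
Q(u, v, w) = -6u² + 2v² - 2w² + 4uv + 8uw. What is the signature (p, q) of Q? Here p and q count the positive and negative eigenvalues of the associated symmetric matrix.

(1, 1)

The symmetric matrix is A = [[-6, 2, 4], [2, 2, 0], [4, 0, -2]].
Symmetric row and column elimination reduces A to a congruent diagonal form with pivots -6, 8/3, 0.
So there are 1 positive, 1 negative, 1 zero pivots.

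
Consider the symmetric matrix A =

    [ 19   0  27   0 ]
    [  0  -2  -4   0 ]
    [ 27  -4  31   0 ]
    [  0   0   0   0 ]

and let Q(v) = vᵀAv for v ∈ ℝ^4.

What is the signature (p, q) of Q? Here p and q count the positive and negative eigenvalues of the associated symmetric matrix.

Row-reducing A symmetrically gives the diagonal entries 19, -2, 12/19, 0.
Counting signs: 2 positive, 1 negative, 1 zero.

(2, 1)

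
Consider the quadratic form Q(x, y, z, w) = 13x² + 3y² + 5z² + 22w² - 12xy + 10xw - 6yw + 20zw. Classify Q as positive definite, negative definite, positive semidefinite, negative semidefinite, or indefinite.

The associated matrix is A = [[13, -6, 0, 5], [-6, 3, 0, -3], [0, 0, 5, 10], [5, -3, 10, 22]].
Symmetric row and column elimination reduces A to a congruent diagonal form with pivots 13, 3/13, 5, -2.
That gives 3 positive, 1 negative pivots.
Hence Q is indefinite.

indefinite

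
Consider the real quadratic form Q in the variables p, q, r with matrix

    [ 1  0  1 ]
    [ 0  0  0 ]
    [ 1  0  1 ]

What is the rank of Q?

Congruent diagonalization of A (simultaneous row and column reduction) yields pivots 1, 0, 0.
That gives 1 positive, 2 zero pivots.
The rank is the number of nonzero pivots: 1.

1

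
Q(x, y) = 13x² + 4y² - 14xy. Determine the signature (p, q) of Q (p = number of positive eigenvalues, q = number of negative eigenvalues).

The symmetric matrix is A = [[13, -7], [-7, 4]].
An LDLᵀ factorisation of A has diagonal entries 13, 3/13.
So there are 2 positive pivots.

(2, 0)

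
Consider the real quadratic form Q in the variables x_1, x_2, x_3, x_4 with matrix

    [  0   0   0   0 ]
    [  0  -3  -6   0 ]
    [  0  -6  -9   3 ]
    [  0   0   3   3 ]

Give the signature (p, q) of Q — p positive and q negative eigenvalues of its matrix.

(1, 1)

Row-reducing A symmetrically gives the diagonal entries 0, -3, 3, 0.
That gives 1 positive, 1 negative, 2 zero pivots.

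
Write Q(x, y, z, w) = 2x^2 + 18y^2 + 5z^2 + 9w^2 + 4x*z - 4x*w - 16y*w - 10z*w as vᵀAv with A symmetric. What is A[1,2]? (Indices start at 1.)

The coefficient of x·y in Q is 0. For a symmetric A this equals A[1,2] + A[2,1] = 2·A[1,2].
So A[1,2] = 0/2 = 0.

0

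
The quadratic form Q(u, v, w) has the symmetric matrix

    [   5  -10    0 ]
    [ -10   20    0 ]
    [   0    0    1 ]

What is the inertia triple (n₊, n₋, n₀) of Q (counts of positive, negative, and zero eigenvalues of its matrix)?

Applying the same elementary operations to the rows and columns of A produces a congruent diagonal matrix with entries 5, 0, 1.
Counting signs: 2 positive, 1 zero.

(2, 0, 1)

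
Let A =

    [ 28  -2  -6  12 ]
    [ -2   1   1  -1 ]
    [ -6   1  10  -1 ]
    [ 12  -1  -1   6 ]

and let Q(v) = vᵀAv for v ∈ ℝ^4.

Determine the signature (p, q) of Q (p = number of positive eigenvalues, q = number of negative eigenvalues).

Symmetric row and column elimination reduces A to a congruent diagonal form with pivots 28, 6/7, 25/3, 1/2.
Counting signs: 4 positive.

(4, 0)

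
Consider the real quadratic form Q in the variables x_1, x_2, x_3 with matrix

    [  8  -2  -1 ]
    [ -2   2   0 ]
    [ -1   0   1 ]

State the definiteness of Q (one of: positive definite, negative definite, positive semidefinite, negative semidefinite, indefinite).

positive definite

Congruent diagonalization of A (simultaneous row and column reduction) yields pivots 8, 3/2, 5/6.
Counting signs: 3 positive.
Hence Q is positive definite.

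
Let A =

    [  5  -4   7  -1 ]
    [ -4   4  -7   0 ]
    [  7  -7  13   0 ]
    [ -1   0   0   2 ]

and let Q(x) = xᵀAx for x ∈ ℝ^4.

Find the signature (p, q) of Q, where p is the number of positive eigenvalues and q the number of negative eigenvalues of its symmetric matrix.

Applying the same elementary operations to the rows and columns of A produces a congruent diagonal matrix with entries 5, 4/5, 3/4, 1.
Counting signs: 4 positive.

(4, 0)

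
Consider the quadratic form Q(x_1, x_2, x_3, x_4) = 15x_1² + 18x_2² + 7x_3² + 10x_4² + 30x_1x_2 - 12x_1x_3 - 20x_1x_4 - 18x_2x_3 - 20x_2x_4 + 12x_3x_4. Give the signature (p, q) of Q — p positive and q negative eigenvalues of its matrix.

(4, 0)

The associated matrix is A = [[15, 15, -6, -10], [15, 18, -9, -10], [-6, -9, 7, 6], [-10, -10, 6, 10]].
An LDLᵀ factorisation of A has diagonal entries 15, 3, 8/5, 5/6.
That gives 4 positive pivots.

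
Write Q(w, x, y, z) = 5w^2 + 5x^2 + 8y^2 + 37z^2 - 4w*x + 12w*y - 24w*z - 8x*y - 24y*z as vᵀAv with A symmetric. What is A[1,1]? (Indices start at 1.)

The coefficient of w^2 in Q is 5, and that is exactly A[1,1].

5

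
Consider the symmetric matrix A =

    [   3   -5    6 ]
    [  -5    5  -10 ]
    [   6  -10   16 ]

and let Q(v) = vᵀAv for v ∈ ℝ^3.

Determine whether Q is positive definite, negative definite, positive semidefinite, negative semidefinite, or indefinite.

Congruent diagonalization of A (simultaneous row and column reduction) yields pivots 3, -10/3, 4.
So there are 2 positive, 1 negative pivots.
Hence Q is indefinite.

indefinite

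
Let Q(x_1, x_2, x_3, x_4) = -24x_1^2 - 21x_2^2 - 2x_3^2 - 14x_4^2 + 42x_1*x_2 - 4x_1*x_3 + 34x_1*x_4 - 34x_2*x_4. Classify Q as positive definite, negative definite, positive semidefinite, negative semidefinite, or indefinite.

negative definite

The symmetric matrix of Q is A = [[-24, 21, -2, 17], [21, -21, 0, -17], [-2, 0, -2, 0], [17, -17, 0, -14]].
Leading principal minors: Δ_1 = -24, Δ_2 = 63, Δ_3 = -42, Δ_4 = 10.
The signs alternate starting with Δ_1 < 0, so by Sylvester's criterion Q is negative definite.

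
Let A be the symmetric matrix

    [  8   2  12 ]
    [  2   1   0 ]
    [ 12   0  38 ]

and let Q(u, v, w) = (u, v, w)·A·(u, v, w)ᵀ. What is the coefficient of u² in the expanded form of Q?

The coefficient of u² is the diagonal entry A[1,1] = 8.

8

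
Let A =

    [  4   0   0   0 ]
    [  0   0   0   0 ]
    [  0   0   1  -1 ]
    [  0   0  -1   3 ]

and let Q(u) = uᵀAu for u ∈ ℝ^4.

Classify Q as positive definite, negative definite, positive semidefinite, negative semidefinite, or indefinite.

Symmetric row and column elimination reduces A to a congruent diagonal form with pivots 4, 0, 1, 2.
Counting signs: 3 positive, 1 zero.
Hence Q is positive semidefinite.

positive semidefinite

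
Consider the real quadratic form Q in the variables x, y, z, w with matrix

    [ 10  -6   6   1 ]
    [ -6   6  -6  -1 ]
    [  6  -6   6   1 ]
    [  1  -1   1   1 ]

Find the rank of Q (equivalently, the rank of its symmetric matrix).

3

Applying the same elementary operations to the rows and columns of A produces a congruent diagonal matrix with entries 10, 12/5, 0, 5/6.
So there are 3 positive, 1 zero pivots.
The rank is the number of nonzero pivots: 3.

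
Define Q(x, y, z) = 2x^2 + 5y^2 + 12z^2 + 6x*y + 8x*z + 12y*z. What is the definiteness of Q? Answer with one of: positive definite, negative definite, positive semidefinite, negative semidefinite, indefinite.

The symmetric matrix is A = [[2, 3, 4], [3, 5, 6], [4, 6, 12]].
Applying the same elementary operations to the rows and columns of A produces a congruent diagonal matrix with entries 2, 1/2, 4.
So there are 3 positive pivots.
Hence Q is positive definite.

positive definite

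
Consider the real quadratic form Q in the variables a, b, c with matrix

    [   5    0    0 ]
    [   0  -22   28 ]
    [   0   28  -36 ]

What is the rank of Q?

Symmetric row and column elimination reduces A to a congruent diagonal form with pivots 5, -22, -4/11.
That gives 1 positive, 2 negative pivots.
The rank is the number of nonzero pivots: 3.

3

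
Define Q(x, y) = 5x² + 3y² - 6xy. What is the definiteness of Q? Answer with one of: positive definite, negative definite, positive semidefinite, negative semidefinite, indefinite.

Write A = [[5, -3], [-3, 3]].
Symmetric row and column elimination reduces A to a congruent diagonal form with pivots 5, 6/5.
That gives 2 positive pivots.
Hence Q is positive definite.

positive definite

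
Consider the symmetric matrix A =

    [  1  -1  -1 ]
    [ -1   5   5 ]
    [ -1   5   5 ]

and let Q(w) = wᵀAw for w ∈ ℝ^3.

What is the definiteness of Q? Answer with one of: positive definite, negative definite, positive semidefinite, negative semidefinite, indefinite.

Row-reducing A symmetrically gives the diagonal entries 1, 4, 0.
Counting signs: 2 positive, 1 zero.
Hence Q is positive semidefinite.

positive semidefinite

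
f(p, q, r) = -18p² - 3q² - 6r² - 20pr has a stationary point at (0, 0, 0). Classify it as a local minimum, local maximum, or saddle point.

local maximum

The Hessian at the origin is H = [[-36, 0, -20], [0, -6, 0], [-20, 0, -12]].
Congruent diagonalization of H (simultaneous row and column reduction) yields pivots -36, -6, -8/9.
Counting signs: 3 negative.
H is negative definite, so the origin is a strict local maximum.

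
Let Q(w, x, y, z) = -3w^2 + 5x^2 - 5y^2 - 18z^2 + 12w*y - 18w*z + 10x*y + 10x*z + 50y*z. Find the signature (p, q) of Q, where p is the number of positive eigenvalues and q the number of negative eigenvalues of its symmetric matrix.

(3, 1)

Write A = [[-3, 0, 6, -9], [0, 5, 5, 5], [6, 5, -5, 25], [-9, 5, 25, -18]].
Row-reducing A symmetrically gives the diagonal entries -3, 5, 2, 2.
That gives 3 positive, 1 negative pivots.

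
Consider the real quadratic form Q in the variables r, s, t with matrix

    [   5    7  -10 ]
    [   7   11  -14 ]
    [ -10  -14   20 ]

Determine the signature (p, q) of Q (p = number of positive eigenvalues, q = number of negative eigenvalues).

Congruent diagonalization of A (simultaneous row and column reduction) yields pivots 5, 6/5, 0.
Counting signs: 2 positive, 1 zero.

(2, 0)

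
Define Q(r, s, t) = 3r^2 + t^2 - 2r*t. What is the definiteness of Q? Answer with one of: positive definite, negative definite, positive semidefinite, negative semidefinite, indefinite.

The symmetric matrix is A = [[3, 0, -1], [0, 0, 0], [-1, 0, 1]].
Applying the same elementary operations to the rows and columns of A produces a congruent diagonal matrix with entries 3, 0, 2/3.
So there are 2 positive, 1 zero pivots.
Hence Q is positive semidefinite.

positive semidefinite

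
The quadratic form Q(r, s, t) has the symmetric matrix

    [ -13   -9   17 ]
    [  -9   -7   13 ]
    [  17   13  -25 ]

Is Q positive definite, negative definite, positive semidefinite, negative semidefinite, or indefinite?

Symmetric row and column elimination reduces A to a congruent diagonal form with pivots -13, -10/13, -4/5.
So there are 3 negative pivots.
Hence Q is negative definite.

negative definite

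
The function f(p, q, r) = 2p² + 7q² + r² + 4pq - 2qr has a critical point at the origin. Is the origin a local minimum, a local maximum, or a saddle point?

local minimum

The Hessian at the origin is H = [[4, 4, 0], [4, 14, -2], [0, -2, 2]].
Applying the same elementary operations to the rows and columns of H produces a congruent diagonal matrix with entries 4, 10, 8/5.
That gives 3 positive pivots.
H is positive definite, so the origin is a strict local minimum.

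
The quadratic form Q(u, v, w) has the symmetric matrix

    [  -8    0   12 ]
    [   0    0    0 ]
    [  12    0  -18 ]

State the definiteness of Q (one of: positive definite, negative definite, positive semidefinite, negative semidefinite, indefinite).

negative semidefinite

Row-reducing A symmetrically gives the diagonal entries -8, 0, 0.
Counting signs: 1 negative, 2 zero.
Hence Q is negative semidefinite.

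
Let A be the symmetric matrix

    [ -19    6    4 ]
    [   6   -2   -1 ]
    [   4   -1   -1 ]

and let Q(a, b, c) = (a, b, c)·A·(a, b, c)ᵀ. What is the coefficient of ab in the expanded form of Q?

The coefficient of ab is A[1,2] + A[2,1] = 2·6 = 12.

12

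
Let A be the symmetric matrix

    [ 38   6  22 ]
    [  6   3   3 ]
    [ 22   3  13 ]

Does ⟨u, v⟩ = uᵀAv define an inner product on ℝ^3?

Leading principal minors: Δ_1 = 38, Δ_2 = 78, Δ_3 = 12.
All leading principal minors are positive, so by Sylvester's criterion Q is positive definite.
⟨·,·⟩ is an inner product exactly when A is positive definite.

yes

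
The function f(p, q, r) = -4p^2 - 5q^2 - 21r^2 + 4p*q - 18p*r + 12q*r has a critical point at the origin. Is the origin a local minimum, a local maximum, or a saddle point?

The Hessian at the origin is H = [[-8, 4, -18], [4, -10, 12], [-18, 12, -42]].
Applying the same elementary operations to the rows and columns of H produces a congruent diagonal matrix with entries -8, -8, -3/8.
Counting signs: 3 negative.
H is negative definite, so the origin is a strict local maximum.

local maximum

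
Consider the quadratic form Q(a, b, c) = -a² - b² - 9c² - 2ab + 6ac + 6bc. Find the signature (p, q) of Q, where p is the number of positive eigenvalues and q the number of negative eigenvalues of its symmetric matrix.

The associated matrix is A = [[-1, -1, 3], [-1, -1, 3], [3, 3, -9]].
Applying the same elementary operations to the rows and columns of A produces a congruent diagonal matrix with entries -1, 0, 0.
So there are 1 negative, 2 zero pivots.

(0, 1)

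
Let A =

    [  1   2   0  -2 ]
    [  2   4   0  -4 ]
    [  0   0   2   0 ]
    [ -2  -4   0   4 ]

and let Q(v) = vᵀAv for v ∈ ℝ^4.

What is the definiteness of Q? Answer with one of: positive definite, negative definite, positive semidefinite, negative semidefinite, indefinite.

positive semidefinite

Symmetric row and column elimination reduces A to a congruent diagonal form with pivots 1, 0, 2, 0.
Counting signs: 2 positive, 2 zero.
Hence Q is positive semidefinite.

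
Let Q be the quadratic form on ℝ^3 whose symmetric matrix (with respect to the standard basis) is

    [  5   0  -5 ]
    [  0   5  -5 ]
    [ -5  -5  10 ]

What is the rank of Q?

2

Congruent diagonalization of A (simultaneous row and column reduction) yields pivots 5, 5, 0.
That gives 2 positive, 1 zero pivots.
The rank is the number of nonzero pivots: 2.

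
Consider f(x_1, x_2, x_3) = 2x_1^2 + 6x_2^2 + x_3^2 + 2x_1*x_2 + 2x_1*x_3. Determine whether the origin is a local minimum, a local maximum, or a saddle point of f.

local minimum

The Hessian at the origin is H = [[4, 2, 2], [2, 12, 0], [2, 0, 2]].
An LDLᵀ factorisation of H has diagonal entries 4, 11, 10/11.
Counting signs: 3 positive.
H is positive definite, so the origin is a strict local minimum.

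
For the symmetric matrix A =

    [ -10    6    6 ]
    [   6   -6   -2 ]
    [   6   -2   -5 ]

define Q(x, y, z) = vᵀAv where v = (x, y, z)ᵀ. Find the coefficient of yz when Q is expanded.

-4

The coefficient of yz is A[2,3] + A[3,2] = 2·(-2) = -4.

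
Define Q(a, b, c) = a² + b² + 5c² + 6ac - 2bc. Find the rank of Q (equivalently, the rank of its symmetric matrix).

3

The symmetric matrix is A = [[1, 0, 3], [0, 1, -1], [3, -1, 5]].
An LDLᵀ factorisation of A has diagonal entries 1, 1, -5.
That gives 2 positive, 1 negative pivots.
The rank is the number of nonzero pivots: 3.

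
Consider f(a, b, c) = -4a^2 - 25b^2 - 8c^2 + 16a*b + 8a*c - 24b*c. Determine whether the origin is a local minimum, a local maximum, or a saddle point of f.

The Hessian at the origin is H = [[-8, 16, 8], [16, -50, -24], [8, -24, -16]].
Row-reducing H symmetrically gives the diagonal entries -8, -18, -40/9.
That gives 3 negative pivots.
H is negative definite, so the origin is a strict local maximum.

local maximum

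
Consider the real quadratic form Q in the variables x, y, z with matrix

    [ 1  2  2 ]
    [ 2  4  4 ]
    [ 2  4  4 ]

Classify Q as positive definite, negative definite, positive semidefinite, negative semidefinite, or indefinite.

Applying the same elementary operations to the rows and columns of A produces a congruent diagonal matrix with entries 1, 0, 0.
Counting signs: 1 positive, 2 zero.
Hence Q is positive semidefinite.

positive semidefinite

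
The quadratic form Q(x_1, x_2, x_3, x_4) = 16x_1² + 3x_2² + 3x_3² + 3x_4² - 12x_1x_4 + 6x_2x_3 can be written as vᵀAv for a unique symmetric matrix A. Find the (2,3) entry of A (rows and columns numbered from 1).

3

The coefficient of x_2·x_3 in Q is 6. For a symmetric A this equals A[2,3] + A[3,2] = 2·A[2,3].
So A[2,3] = 6/2 = 3.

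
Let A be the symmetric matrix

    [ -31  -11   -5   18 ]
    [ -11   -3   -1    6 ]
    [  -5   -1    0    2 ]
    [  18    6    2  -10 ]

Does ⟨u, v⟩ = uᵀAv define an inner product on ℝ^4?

no

Symmetric row and column elimination reduces A to a congruent diagonal form with pivots -31, 28/31, 1/7, -2.
So there are 2 positive, 2 negative pivots.
Hence Q is indefinite.
⟨·,·⟩ is an inner product exactly when A is positive definite.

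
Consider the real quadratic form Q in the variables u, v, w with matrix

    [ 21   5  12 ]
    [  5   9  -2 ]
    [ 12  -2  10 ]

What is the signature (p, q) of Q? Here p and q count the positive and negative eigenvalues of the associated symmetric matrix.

An LDLᵀ factorisation of A has diagonal entries 21, 164/21, 5/41.
That gives 3 positive pivots.

(3, 0)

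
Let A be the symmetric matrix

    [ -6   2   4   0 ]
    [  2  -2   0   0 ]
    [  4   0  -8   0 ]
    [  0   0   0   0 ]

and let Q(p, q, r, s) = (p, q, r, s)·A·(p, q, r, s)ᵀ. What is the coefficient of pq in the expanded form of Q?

The coefficient of pq is A[1,2] + A[2,1] = 2·2 = 4.

4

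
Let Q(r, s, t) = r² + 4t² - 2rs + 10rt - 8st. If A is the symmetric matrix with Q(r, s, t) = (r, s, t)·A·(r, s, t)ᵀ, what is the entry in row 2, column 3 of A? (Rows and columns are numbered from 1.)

-4

The coefficient of s·t in Q is -8. For a symmetric A this equals A[2,3] + A[3,2] = 2·A[2,3].
So A[2,3] = -8/2 = -4.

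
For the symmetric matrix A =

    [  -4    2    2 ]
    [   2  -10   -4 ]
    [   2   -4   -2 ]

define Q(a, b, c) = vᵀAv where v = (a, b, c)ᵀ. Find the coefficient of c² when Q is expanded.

-2

The coefficient of c² is the diagonal entry A[3,3] = -2.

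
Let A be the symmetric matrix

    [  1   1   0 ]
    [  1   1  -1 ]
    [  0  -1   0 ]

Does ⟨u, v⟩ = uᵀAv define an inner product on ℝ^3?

A is congruent to a diagonal matrix with 2 positive, 1 negative and 0 zero entries, so Q is indefinite.
⟨·,·⟩ is an inner product exactly when A is positive definite.

no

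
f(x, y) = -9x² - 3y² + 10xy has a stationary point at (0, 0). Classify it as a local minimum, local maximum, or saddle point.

The Hessian at the origin is H = [[-18, 10], [10, -6]].
det H = -18·-6 − (10)² = 8 > 0 and H[1,1] = -18 < 0, so H is negative definite.
Therefore the origin is a local maximum.

local maximum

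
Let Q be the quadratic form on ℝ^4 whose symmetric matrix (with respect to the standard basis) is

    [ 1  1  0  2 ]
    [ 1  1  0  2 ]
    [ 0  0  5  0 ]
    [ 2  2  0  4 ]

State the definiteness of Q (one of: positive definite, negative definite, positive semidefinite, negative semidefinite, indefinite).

Applying the same elementary operations to the rows and columns of A produces a congruent diagonal matrix with entries 1, 0, 5, 0.
So there are 2 positive, 2 zero pivots.
Hence Q is positive semidefinite.

positive semidefinite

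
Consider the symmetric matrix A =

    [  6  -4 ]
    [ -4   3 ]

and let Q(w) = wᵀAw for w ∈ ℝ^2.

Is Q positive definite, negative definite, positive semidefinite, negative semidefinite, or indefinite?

For the 2×2 matrix [[6, -4], [-4, 3]]: det = 6·3 − (-4)² = 2, trace = 9.
det > 0 so both eigenvalues share the sign of the trace; trace = 9 > 0 ⇒ both positive.

positive definite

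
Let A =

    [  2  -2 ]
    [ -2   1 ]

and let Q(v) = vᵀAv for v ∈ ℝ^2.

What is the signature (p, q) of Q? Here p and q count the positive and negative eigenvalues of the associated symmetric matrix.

(1, 1)

Symmetric row and column elimination reduces A to a congruent diagonal form with pivots 2, -1.
So there are 1 positive, 1 negative pivots.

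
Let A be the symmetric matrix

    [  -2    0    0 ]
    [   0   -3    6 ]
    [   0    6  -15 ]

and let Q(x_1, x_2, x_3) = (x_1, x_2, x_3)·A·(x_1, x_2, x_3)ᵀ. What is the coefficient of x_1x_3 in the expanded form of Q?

The coefficient of x_1x_3 is A[1,3] + A[3,1] = 2·0 = 0.

0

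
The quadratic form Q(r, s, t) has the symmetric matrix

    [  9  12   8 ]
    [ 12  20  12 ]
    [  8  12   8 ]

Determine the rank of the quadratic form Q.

3

Row-reducing A symmetrically gives the diagonal entries 9, 4, 4/9.
That gives 3 positive pivots.
The rank is the number of nonzero pivots: 3.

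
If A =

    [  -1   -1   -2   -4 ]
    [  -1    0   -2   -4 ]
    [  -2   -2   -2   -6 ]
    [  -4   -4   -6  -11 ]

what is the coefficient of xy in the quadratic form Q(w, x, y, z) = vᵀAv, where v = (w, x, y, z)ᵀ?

-4

The coefficient of xy is A[2,3] + A[3,2] = 2·(-2) = -4.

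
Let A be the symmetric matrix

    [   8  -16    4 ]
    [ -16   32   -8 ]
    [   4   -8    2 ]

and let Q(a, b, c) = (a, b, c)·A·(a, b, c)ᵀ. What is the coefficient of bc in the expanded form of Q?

-16

The coefficient of bc is A[2,3] + A[3,2] = 2·(-8) = -16.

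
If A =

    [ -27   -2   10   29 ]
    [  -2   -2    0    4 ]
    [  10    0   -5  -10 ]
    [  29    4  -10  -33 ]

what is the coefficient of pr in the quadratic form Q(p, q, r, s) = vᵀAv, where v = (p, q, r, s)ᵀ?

20

The coefficient of pr is A[1,3] + A[3,1] = 2·10 = 20.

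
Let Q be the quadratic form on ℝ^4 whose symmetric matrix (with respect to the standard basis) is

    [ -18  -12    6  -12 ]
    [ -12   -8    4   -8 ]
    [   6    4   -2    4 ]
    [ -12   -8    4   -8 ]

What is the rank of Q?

Applying the same elementary operations to the rows and columns of A produces a congruent diagonal matrix with entries -18, 0, 0, 0.
Counting signs: 1 negative, 3 zero.
The rank is the number of nonzero pivots: 1.

1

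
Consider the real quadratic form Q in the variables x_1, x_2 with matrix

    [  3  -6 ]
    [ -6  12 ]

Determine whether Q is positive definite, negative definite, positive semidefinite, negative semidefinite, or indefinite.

positive semidefinite

Applying the same elementary operations to the rows and columns of A produces a congruent diagonal matrix with entries 3, 0.
Counting signs: 1 positive, 1 zero.
Hence Q is positive semidefinite.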